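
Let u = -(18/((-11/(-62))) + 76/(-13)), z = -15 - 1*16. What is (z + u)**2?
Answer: 327791025/20449 ≈ 16030.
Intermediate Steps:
z = -31 (z = -15 - 16 = -31)
u = -13672/143 (u = -(18/((-11*(-1/62))) + 76*(-1/13)) = -(18/(11/62) - 76/13) = -(18*(62/11) - 76/13) = -(1116/11 - 76/13) = -1*13672/143 = -13672/143 ≈ -95.608)
(z + u)**2 = (-31 - 13672/143)**2 = (-18105/143)**2 = 327791025/20449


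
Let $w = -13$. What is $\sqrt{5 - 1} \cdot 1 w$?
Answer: $-26$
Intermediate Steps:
$\sqrt{5 - 1} \cdot 1 w = \sqrt{5 - 1} \cdot 1 \left(-13\right) = \sqrt{4} \cdot 1 \left(-13\right) = 2 \cdot 1 \left(-13\right) = 2 \left(-13\right) = -26$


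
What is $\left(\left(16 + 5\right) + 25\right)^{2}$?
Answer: $2116$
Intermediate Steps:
$\left(\left(16 + 5\right) + 25\right)^{2} = \left(21 + 25\right)^{2} = 46^{2} = 2116$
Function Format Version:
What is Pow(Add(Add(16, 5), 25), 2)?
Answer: 2116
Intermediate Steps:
Pow(Add(Add(16, 5), 25), 2) = Pow(Add(21, 25), 2) = Pow(46, 2) = 2116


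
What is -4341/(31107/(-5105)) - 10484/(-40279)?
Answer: 297647063461/417652951 ≈ 712.67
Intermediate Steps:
-4341/(31107/(-5105)) - 10484/(-40279) = -4341/(31107*(-1/5105)) - 10484*(-1/40279) = -4341/(-31107/5105) + 10484/40279 = -4341*(-5105/31107) + 10484/40279 = 7386935/10369 + 10484/40279 = 297647063461/417652951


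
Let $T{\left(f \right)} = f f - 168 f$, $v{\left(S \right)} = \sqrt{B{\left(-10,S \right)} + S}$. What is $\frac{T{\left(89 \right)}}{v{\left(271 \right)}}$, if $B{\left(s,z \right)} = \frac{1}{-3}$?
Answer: $- \frac{7031 \sqrt{609}}{406} \approx -427.37$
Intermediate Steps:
$B{\left(s,z \right)} = - \frac{1}{3}$
$v{\left(S \right)} = \sqrt{- \frac{1}{3} + S}$
$T{\left(f \right)} = f^{2} - 168 f$
$\frac{T{\left(89 \right)}}{v{\left(271 \right)}} = \frac{89 \left(-168 + 89\right)}{\frac{1}{3} \sqrt{-3 + 9 \cdot 271}} = \frac{89 \left(-79\right)}{\frac{1}{3} \sqrt{-3 + 2439}} = - \frac{7031}{\frac{1}{3} \sqrt{2436}} = - \frac{7031}{\frac{1}{3} \cdot 2 \sqrt{609}} = - \frac{7031}{\frac{2}{3} \sqrt{609}} = - 7031 \frac{\sqrt{609}}{406} = - \frac{7031 \sqrt{609}}{406}$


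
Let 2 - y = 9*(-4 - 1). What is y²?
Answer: 2209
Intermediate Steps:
y = 47 (y = 2 - 9*(-4 - 1) = 2 - 9*(-5) = 2 - 1*(-45) = 2 + 45 = 47)
y² = 47² = 2209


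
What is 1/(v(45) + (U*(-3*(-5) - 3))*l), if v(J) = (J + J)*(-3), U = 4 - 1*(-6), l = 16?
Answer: 1/1650 ≈ 0.00060606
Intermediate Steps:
U = 10 (U = 4 + 6 = 10)
v(J) = -6*J (v(J) = (2*J)*(-3) = -6*J)
1/(v(45) + (U*(-3*(-5) - 3))*l) = 1/(-6*45 + (10*(-3*(-5) - 3))*16) = 1/(-270 + (10*(15 - 3))*16) = 1/(-270 + (10*12)*16) = 1/(-270 + 120*16) = 1/(-270 + 1920) = 1/1650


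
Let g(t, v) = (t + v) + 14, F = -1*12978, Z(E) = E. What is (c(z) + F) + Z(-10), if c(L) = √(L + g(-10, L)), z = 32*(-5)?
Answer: -12988 + 2*I*√79 ≈ -12988.0 + 17.776*I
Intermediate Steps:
F = -12978
g(t, v) = 14 + t + v
z = -160
c(L) = √(4 + 2*L) (c(L) = √(L + (14 - 10 + L)) = √(L + (4 + L)) = √(4 + 2*L))
(c(z) + F) + Z(-10) = (√(4 + 2*(-160)) - 12978) - 10 = (√(4 - 320) - 12978) - 10 = (√(-316) - 12978) - 10 = (2*I*√79 - 12978) - 10 = (-12978 + 2*I*√79) - 10 = -12988 + 2*I*√79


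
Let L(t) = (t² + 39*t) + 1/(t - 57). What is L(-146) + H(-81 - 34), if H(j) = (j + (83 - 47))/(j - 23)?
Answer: 437650607/28014 ≈ 15623.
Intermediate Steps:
H(j) = (36 + j)/(-23 + j) (H(j) = (j + 36)/(-23 + j) = (36 + j)/(-23 + j))
L(t) = t² + 1/(-57 + t) + 39*t (L(t) = (t² + 39*t) + 1/(-57 + t) = t² + 1/(-57 + t) + 39*t)
L(-146) + H(-81 - 34) = (1 + (-146)³ - 2223*(-146) - 18*(-146)²)/(-57 - 146) + (36 + (-81 - 34))/(-23 + (-81 - 34)) = (1 - 3112136 + 324558 - 18*21316)/(-203) + (36 - 115)/(-23 - 115) = -(1 - 3112136 + 324558 - 383688)/203 - 79/(-138) = -1/203*(-3171265) - 1/138*(-79) = 3171265/203 + 79/138 = 437650607/28014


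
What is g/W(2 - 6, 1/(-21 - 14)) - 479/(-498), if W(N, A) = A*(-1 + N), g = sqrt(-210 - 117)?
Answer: 479/498 + 7*I*sqrt(327) ≈ 0.96185 + 126.58*I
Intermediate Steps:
g = I*sqrt(327) (g = sqrt(-327) = I*sqrt(327) ≈ 18.083*I)
g/W(2 - 6, 1/(-21 - 14)) - 479/(-498) = (I*sqrt(327))/(((-1 + (2 - 6))/(-21 - 14))) - 479/(-498) = (I*sqrt(327))/(((-1 - 4)/(-35))) - 479*(-1/498) = (I*sqrt(327))/((-1/35*(-5))) + 479/498 = (I*sqrt(327))/(1/7) + 479/498 = (I*sqrt(327))*7 + 479/498 = 7*I*sqrt(327) + 479/498 = 479/498 + 7*I*sqrt(327)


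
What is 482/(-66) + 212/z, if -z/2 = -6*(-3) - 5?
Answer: -6631/429 ≈ -15.457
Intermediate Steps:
z = -26 (z = -2*(-6*(-3) - 5) = -2*(18 - 5) = -2*13 = -26)
482/(-66) + 212/z = 482/(-66) + 212/(-26) = 482*(-1/66) + 212*(-1/26) = -241/33 - 106/13 = -6631/429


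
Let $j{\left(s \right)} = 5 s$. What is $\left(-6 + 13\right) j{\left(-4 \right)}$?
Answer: $-140$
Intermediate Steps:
$\left(-6 + 13\right) j{\left(-4 \right)} = \left(-6 + 13\right) 5 \left(-4\right) = 7 \left(-20\right) = -140$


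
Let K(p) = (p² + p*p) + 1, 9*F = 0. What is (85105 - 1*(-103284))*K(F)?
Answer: 188389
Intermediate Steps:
F = 0 (F = (⅑)*0 = 0)
K(p) = 1 + 2*p² (K(p) = (p² + p²) + 1 = 2*p² + 1 = 1 + 2*p²)
(85105 - 1*(-103284))*K(F) = (85105 - 1*(-103284))*(1 + 2*0²) = (85105 + 103284)*(1 + 2*0) = 188389*(1 + 0) = 188389*1 = 188389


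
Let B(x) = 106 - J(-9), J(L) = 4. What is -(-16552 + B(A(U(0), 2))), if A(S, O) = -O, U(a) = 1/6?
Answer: 16450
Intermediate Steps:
U(a) = 1/6
B(x) = 102 (B(x) = 106 - 1*4 = 106 - 4 = 102)
-(-16552 + B(A(U(0), 2))) = -(-16552 + 102) = -1*(-16450) = 16450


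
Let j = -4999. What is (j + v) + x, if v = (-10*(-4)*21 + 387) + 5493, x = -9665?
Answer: -7944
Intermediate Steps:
v = 6720 (v = (40*21 + 387) + 5493 = (840 + 387) + 5493 = 1227 + 5493 = 6720)
(j + v) + x = (-4999 + 6720) - 9665 = 1721 - 9665 = -7944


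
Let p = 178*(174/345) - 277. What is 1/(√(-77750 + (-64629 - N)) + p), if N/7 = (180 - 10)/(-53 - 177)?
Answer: -2476065/2346477811 - 575*I*√75315754/2346477811 ≈ -0.0010552 - 0.0021266*I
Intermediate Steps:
N = -119/23 (N = 7*((180 - 10)/(-53 - 177)) = 7*(170/(-230)) = 7*(170*(-1/230)) = 7*(-17/23) = -119/23 ≈ -5.1739)
p = -21531/115 (p = 178*(174*(1/345)) - 277 = 178*(58/115) - 277 = 10324/115 - 277 = -21531/115 ≈ -187.23)
1/(√(-77750 + (-64629 - N)) + p) = 1/(√(-77750 + (-64629 - 1*(-119/23))) - 21531/115) = 1/(√(-77750 + (-64629 + 119/23)) - 21531/115) = 1/(√(-77750 - 1486348/23) - 21531/115) = 1/(√(-3274598/23) - 21531/115) = 1/(I*√75315754/23 - 21531/115) = 1/(-21531/115 + I*√75315754/23)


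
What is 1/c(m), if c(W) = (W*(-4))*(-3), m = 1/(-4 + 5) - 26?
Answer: -1/300 ≈ -0.0033333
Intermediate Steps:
m = -25 (m = 1/1 - 26 = 1 - 26 = -25)
c(W) = 12*W (c(W) = -4*W*(-3) = 12*W)
1/c(m) = 1/(12*(-25)) = 1/(-300) = -1/300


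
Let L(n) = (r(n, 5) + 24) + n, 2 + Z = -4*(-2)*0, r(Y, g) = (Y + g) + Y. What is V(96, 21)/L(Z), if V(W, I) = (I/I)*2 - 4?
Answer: -2/23 ≈ -0.086957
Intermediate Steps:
r(Y, g) = g + 2*Y
V(W, I) = -2 (V(W, I) = 1*2 - 4 = 2 - 4 = -2)
Z = -2 (Z = -2 - 4*(-2)*0 = -2 + 8*0 = -2 + 0 = -2)
L(n) = 29 + 3*n (L(n) = ((5 + 2*n) + 24) + n = (29 + 2*n) + n = 29 + 3*n)
V(96, 21)/L(Z) = -2/(29 + 3*(-2)) = -2/(29 - 6) = -2/23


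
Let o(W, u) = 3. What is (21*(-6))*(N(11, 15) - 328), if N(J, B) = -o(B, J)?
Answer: 41706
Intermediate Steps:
N(J, B) = -3 (N(J, B) = -1*3 = -3)
(21*(-6))*(N(11, 15) - 328) = (21*(-6))*(-3 - 328) = -126*(-331) = 41706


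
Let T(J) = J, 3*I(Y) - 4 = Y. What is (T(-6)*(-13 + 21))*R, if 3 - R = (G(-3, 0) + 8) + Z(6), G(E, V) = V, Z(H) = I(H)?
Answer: 400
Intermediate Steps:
I(Y) = 4/3 + Y/3
Z(H) = 4/3 + H/3
R = -25/3 (R = 3 - ((0 + 8) + (4/3 + (1/3)*6)) = 3 - (8 + (4/3 + 2)) = 3 - (8 + 10/3) = 3 - 1*34/3 = 3 - 34/3 = -25/3 ≈ -8.3333)
(T(-6)*(-13 + 21))*R = -6*(-13 + 21)*(-25/3) = -6*8*(-25/3) = -48*(-25/3) = 400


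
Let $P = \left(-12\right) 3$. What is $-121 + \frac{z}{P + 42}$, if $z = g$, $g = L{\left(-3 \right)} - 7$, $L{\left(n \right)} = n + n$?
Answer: $- \frac{739}{6} \approx -123.17$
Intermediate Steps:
$L{\left(n \right)} = 2 n$
$P = -36$
$g = -13$ ($g = 2 \left(-3\right) - 7 = -6 - 7 = -13$)
$z = -13$
$-121 + \frac{z}{P + 42} = -121 - \frac{13}{-36 + 42} = -121 - \frac{13}{6} = - \frac{739}{6}$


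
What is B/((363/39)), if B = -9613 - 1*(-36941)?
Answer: 355264/121 ≈ 2936.1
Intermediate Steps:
B = 27328 (B = -9613 + 36941 = 27328)
B/((363/39)) = 27328/((363/39)) = 27328/((363*(1/39))) = 27328/(121/13) = 27328*(13/121) = 355264/121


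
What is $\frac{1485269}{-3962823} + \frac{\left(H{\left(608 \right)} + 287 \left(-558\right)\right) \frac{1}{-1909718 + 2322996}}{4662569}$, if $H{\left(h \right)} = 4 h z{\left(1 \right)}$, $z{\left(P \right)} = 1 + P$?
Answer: $- \frac{1431010345182389522}{3818055510385713393} \approx -0.3748$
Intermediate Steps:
$H{\left(h \right)} = 8 h$ ($H{\left(h \right)} = 4 h \left(1 + 1\right) = 4 h 2 = 8 h$)
$\frac{1485269}{-3962823} + \frac{\left(H{\left(608 \right)} + 287 \left(-558\right)\right) \frac{1}{-1909718 + 2322996}}{4662569} = \frac{1485269}{-3962823} + \frac{\left(8 \cdot 608 + 287 \left(-558\right)\right) \frac{1}{-1909718 + 2322996}}{4662569} = 1485269 \left(- \frac{1}{3962823}\right) + \frac{4864 - 160146}{413278} \cdot \frac{1}{4662569} = - \frac{1485269}{3962823} + \left(-155282\right) \frac{1}{413278} \cdot \frac{1}{4662569} = - \frac{1485269}{3962823} - \frac{77641}{963468595591} = - \frac{1431010345182389522}{3818055510385713393}$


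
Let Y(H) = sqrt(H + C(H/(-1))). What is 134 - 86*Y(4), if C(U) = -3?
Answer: 48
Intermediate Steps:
Y(H) = sqrt(-3 + H) (Y(H) = sqrt(H - 3) = sqrt(-3 + H))
134 - 86*Y(4) = 134 - 86*sqrt(-3 + 4) = 134 - 86*sqrt(1) = 134 - 86*1 = 134 - 86 = 48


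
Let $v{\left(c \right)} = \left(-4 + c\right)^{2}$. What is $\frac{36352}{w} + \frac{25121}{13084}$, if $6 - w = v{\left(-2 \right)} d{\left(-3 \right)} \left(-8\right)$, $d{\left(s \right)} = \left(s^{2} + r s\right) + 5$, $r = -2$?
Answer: $\frac{310238627}{37721172} \approx 8.2245$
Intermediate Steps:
$d{\left(s \right)} = 5 + s^{2} - 2 s$ ($d{\left(s \right)} = \left(s^{2} - 2 s\right) + 5 = 5 + s^{2} - 2 s$)
$w = 5766$ ($w = 6 - \left(-4 - 2\right)^{2} \left(5 + \left(-3\right)^{2} - -6\right) \left(-8\right) = 6 - \left(-6\right)^{2} \left(5 + 9 + 6\right) \left(-8\right) = 6 - 36 \cdot 20 \left(-8\right) = 6 - 720 \left(-8\right) = 6 - -5760 = 6 + 5760 = 5766$)
$\frac{36352}{w} + \frac{25121}{13084} = \frac{36352}{5766} + \frac{25121}{13084} = 36352 \cdot \frac{1}{5766} + 25121 \cdot \frac{1}{13084} = \frac{18176}{2883} + \frac{25121}{13084} = \frac{310238627}{37721172}$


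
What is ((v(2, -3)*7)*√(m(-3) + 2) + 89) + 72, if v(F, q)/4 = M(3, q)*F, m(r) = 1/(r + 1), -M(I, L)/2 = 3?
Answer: 161 - 168*√6 ≈ -250.51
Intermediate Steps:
M(I, L) = -6 (M(I, L) = -2*3 = -6)
m(r) = 1/(1 + r)
v(F, q) = -24*F (v(F, q) = 4*(-6*F) = -24*F)
((v(2, -3)*7)*√(m(-3) + 2) + 89) + 72 = ((-24*2*7)*√(1/(1 - 3) + 2) + 89) + 72 = ((-48*7)*√(1/(-2) + 2) + 89) + 72 = (-336*√(-½ + 2) + 89) + 72 = (-168*√6 + 89) + 72 = (89 - 168*√6) + 72 = 161 - 168*√6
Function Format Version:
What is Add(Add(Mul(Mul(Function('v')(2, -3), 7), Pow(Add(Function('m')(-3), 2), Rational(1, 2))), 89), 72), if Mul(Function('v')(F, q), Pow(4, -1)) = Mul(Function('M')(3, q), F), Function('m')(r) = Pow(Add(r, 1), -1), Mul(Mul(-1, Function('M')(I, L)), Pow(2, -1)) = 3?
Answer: Add(161, Mul(-168, Pow(6, Rational(1, 2)))) ≈ -250.51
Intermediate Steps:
Function('M')(I, L) = -6 (Function('M')(I, L) = Mul(-2, 3) = -6)
Function('m')(r) = Pow(Add(1, r), -1)
Function('v')(F, q) = Mul(-24, F) (Function('v')(F, q) = Mul(4, Mul(-6, F)) = Mul(-24, F))
Add(Add(Mul(Mul(Function('v')(2, -3), 7), Pow(Add(Function('m')(-3), 2), Rational(1, 2))), 89), 72) = Add(Add(Mul(Mul(Mul(-24, 2), 7), Pow(Add(Pow(Add(1, -3), -1), 2), Rational(1, 2))), 89), 72) = Add(Add(Mul(Mul(-48, 7), Pow(Add(Pow(-2, -1), 2), Rational(1, 2))), 89), 72) = Add(Add(Mul(-336, Pow(Add(Rational(-1, 2), 2), Rational(1, 2))), 89), 72) = Add(Add(Mul(-336, Pow(Rational(3, 2), Rational(1, 2))), 89), 72) = Add(Add(Mul(-336, Mul(Rational(1, 2), Pow(6, Rational(1, 2)))), 89), 72) = Add(Add(Mul(-168, Pow(6, Rational(1, 2))), 89), 72) = Add(Add(89, Mul(-168, Pow(6, Rational(1, 2)))), 72) = Add(161, Mul(-168, Pow(6, Rational(1, 2))))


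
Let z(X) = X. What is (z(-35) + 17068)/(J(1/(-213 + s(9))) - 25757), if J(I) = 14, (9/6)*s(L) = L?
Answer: -17033/25743 ≈ -0.66166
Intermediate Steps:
s(L) = 2*L/3
(z(-35) + 17068)/(J(1/(-213 + s(9))) - 25757) = (-35 + 17068)/(14 - 25757) = 17033/(-25743) = 17033*(-1/25743) = -17033/25743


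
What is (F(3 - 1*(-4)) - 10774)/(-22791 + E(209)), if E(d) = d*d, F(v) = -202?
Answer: -5488/10445 ≈ -0.52542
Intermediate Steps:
E(d) = d²
(F(3 - 1*(-4)) - 10774)/(-22791 + E(209)) = (-202 - 10774)/(-22791 + 209²) = -10976/(-22791 + 43681) = -10976/20890 = -10976*1/20890 = -5488/10445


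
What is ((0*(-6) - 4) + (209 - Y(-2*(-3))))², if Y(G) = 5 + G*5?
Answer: 28900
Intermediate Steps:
Y(G) = 5 + 5*G
((0*(-6) - 4) + (209 - Y(-2*(-3))))² = ((0*(-6) - 4) + (209 - (5 + 5*(-2*(-3)))))² = ((0 - 4) + (209 - (5 + 5*6)))² = (-4 + (209 - (5 + 30)))² = (-4 + (209 - 1*35))² = (-4 + (209 - 35))² = (-4 + 174)² = 170² = 28900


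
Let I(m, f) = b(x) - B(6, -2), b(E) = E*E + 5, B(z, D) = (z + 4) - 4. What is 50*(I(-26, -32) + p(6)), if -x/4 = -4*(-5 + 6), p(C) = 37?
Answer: 14600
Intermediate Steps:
B(z, D) = z (B(z, D) = (4 + z) - 4 = z)
x = 16 (x = -(-16)*(-5 + 6) = -(-16) = -4*(-4) = 16)
b(E) = 5 + E**2 (b(E) = E**2 + 5 = 5 + E**2)
I(m, f) = 255 (I(m, f) = (5 + 16**2) - 1*6 = (5 + 256) - 6 = 261 - 6 = 255)
50*(I(-26, -32) + p(6)) = 50*(255 + 37) = 50*292 = 14600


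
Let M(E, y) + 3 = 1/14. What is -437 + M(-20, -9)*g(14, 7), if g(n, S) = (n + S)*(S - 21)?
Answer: 424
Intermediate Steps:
M(E, y) = -41/14 (M(E, y) = -3 + 1/14 = -41/14)
g(n, S) = (-21 + S)*(S + n) (g(n, S) = (S + n)*(-21 + S) = (-21 + S)*(S + n))
-437 + M(-20, -9)*g(14, 7) = -437 - 41*(7² - 21*7 - 21*14 + 7*14)/14 = -437 - 41*(49 - 147 - 294 + 98)/14 = -437 - 41/14*(-294) = -437 + 861 = 424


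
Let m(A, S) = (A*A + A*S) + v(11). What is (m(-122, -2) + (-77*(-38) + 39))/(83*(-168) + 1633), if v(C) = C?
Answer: -18104/12311 ≈ -1.4706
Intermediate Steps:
m(A, S) = 11 + A² + A*S (m(A, S) = (A*A + A*S) + 11 = (A² + A*S) + 11 = 11 + A² + A*S)
(m(-122, -2) + (-77*(-38) + 39))/(83*(-168) + 1633) = ((11 + (-122)² - 122*(-2)) + (-77*(-38) + 39))/(83*(-168) + 1633) = ((11 + 14884 + 244) + (2926 + 39))/(-13944 + 1633) = (15139 + 2965)/(-12311) = 18104*(-1/12311) = -18104/12311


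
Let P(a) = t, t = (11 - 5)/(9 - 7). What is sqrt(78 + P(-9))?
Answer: 9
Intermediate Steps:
t = 3 (t = 6/2 = 6*(1/2) = 3)
P(a) = 3
sqrt(78 + P(-9)) = sqrt(78 + 3) = sqrt(81) = 9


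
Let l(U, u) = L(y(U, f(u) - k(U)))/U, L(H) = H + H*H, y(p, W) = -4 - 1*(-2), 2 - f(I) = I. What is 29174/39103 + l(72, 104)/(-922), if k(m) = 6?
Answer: 968304305/1297906776 ≈ 0.74605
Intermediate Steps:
f(I) = 2 - I
y(p, W) = -2 (y(p, W) = -4 + 2 = -2)
L(H) = H + H²
l(U, u) = 2/U (l(U, u) = (-2*(1 - 2))/U = (-2*(-1))/U = 2/U)
29174/39103 + l(72, 104)/(-922) = 29174/39103 + (2/72)/(-922) = 29174*(1/39103) + (2*(1/72))*(-1/922) = 29174/39103 + (1/36)*(-1/922) = 29174/39103 - 1/33192 = 968304305/1297906776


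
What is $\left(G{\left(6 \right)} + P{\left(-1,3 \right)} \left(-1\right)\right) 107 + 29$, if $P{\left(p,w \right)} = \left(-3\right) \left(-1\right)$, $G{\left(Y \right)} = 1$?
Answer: $-185$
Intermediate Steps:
$P{\left(p,w \right)} = 3$
$\left(G{\left(6 \right)} + P{\left(-1,3 \right)} \left(-1\right)\right) 107 + 29 = \left(1 + 3 \left(-1\right)\right) 107 + 29 = \left(1 - 3\right) 107 + 29 = \left(-2\right) 107 + 29 = -214 + 29 = -185$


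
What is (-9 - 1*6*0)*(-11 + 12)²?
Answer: -9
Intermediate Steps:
(-9 - 1*6*0)*(-11 + 12)² = (-9 - 6*0)*1² = (-9 + 0)*1 = -9*1 = -9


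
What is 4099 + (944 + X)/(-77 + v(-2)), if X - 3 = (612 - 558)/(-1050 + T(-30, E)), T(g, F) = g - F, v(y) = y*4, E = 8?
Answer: 189022619/46240 ≈ 4087.9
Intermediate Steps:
v(y) = 4*y
X = 1605/544 (X = 3 + (612 - 558)/(-1050 + (-30 - 1*8)) = 3 + 54/(-1050 + (-30 - 8)) = 3 + 54/(-1050 - 38) = 3 + 54/(-1088) = 3 + 54*(-1/1088) = 3 - 27/544 = 1605/544 ≈ 2.9504)
4099 + (944 + X)/(-77 + v(-2)) = 4099 + (944 + 1605/544)/(-77 + 4*(-2)) = 4099 + 515141/(544*(-77 - 8)) = 4099 + (515141/544)/(-85) = 4099 + (515141/544)*(-1/85) = 4099 - 515141/46240 = 189022619/46240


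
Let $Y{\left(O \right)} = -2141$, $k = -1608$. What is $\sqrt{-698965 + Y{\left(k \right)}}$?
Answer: $i \sqrt{701106} \approx 837.32 i$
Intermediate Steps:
$\sqrt{-698965 + Y{\left(k \right)}} = \sqrt{-698965 - 2141} = \sqrt{-701106} = i \sqrt{701106}$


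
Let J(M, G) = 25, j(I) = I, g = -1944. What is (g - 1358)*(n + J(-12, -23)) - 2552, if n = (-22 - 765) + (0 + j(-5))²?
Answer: 2431022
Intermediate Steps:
n = -762 (n = (-22 - 765) + (0 - 5)² = -787 + (-5)² = -787 + 25 = -762)
(g - 1358)*(n + J(-12, -23)) - 2552 = (-1944 - 1358)*(-762 + 25) - 2552 = -3302*(-737) - 2552 = 2433574 - 2552 = 2431022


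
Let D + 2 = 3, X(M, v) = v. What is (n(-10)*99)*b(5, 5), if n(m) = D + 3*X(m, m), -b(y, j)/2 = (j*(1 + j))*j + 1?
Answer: 867042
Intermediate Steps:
D = 1 (D = -2 + 3 = 1)
b(y, j) = -2 - 2*j**2*(1 + j) (b(y, j) = -2*((j*(1 + j))*j + 1) = -2*(j**2*(1 + j) + 1) = -2*(1 + j**2*(1 + j)) = -2 - 2*j**2*(1 + j))
n(m) = 1 + 3*m
(n(-10)*99)*b(5, 5) = ((1 + 3*(-10))*99)*(-2 - 2*5**2 - 2*5**3) = ((1 - 30)*99)*(-2 - 2*25 - 2*125) = (-29*99)*(-2 - 50 - 250) = -2871*(-302) = 867042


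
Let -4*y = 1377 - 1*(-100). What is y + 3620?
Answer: 13003/4 ≈ 3250.8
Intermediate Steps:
y = -1477/4 (y = -(1377 - 1*(-100))/4 = -(1377 + 100)/4 = -1/4*1477 = -1477/4 ≈ -369.25)
y + 3620 = -1477/4 + 3620 = 13003/4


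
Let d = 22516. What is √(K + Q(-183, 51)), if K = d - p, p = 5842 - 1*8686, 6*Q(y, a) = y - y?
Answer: 4*√1585 ≈ 159.25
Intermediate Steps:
Q(y, a) = 0 (Q(y, a) = (y - y)/6 = (⅙)*0 = 0)
p = -2844 (p = 5842 - 8686 = -2844)
K = 25360 (K = 22516 - 1*(-2844) = 22516 + 2844 = 25360)
√(K + Q(-183, 51)) = √(25360 + 0) = √25360 = 4*√1585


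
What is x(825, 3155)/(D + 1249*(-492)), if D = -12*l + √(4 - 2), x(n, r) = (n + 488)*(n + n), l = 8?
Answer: -665754417900/188869038407 - 1083225*√2/188869038407 ≈ -3.5250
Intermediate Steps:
x(n, r) = 2*n*(488 + n) (x(n, r) = (488 + n)*(2*n) = 2*n*(488 + n))
D = -96 + √2 (D = -12*8 + √(4 - 2) = -96 + √2 ≈ -94.586)
x(825, 3155)/(D + 1249*(-492)) = (2*825*(488 + 825))/((-96 + √2) + 1249*(-492)) = (2*825*1313)/((-96 + √2) - 614508) = 2166450/(-614604 + √2)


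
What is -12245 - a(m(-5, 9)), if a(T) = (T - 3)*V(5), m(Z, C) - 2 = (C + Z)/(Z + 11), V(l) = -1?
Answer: -36736/3 ≈ -12245.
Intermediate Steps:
m(Z, C) = 2 + (C + Z)/(11 + Z) (m(Z, C) = 2 + (C + Z)/(Z + 11) = 2 + (C + Z)/(11 + Z))
a(T) = 3 - T (a(T) = (T - 3)*(-1) = (-3 + T)*(-1) = 3 - T)
-12245 - a(m(-5, 9)) = -12245 - (3 - (22 + 9 + 3*(-5))/(11 - 5)) = -12245 - (3 - (22 + 9 - 15)/6) = -12245 - (3 - 16/6) = -12245 - (3 - 1*8/3) = -12245 - (3 - 8/3) = -12245 - 1*⅓ = -12245 - ⅓ = -36736/3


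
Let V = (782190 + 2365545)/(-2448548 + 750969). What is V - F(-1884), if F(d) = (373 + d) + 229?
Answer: 2173148543/1697579 ≈ 1280.1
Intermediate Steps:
F(d) = 602 + d
V = -3147735/1697579 (V = 3147735/(-1697579) = 3147735*(-1/1697579) = -3147735/1697579 ≈ -1.8542)
V - F(-1884) = -3147735/1697579 - (602 - 1884) = -3147735/1697579 - 1*(-1282) = -3147735/1697579 + 1282 = 2173148543/1697579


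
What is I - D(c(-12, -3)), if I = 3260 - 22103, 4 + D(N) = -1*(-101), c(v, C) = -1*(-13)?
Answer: -18940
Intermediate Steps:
c(v, C) = 13
D(N) = 97 (D(N) = -4 - 1*(-101) = -4 + 101 = 97)
I = -18843
I - D(c(-12, -3)) = -18843 - 1*97 = -18843 - 97 = -18940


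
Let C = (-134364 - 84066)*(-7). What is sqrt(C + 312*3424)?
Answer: sqrt(2597298) ≈ 1611.6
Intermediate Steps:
C = 1529010 (C = -218430*(-7) = 1529010)
sqrt(C + 312*3424) = sqrt(1529010 + 312*3424) = sqrt(1529010 + 1068288) = sqrt(2597298)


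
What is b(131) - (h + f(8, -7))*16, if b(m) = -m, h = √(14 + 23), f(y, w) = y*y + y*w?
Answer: -259 - 16*√37 ≈ -356.32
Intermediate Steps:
f(y, w) = y² + w*y
h = √37 ≈ 6.0828
b(131) - (h + f(8, -7))*16 = -1*131 - (√37 + 8*(-7 + 8))*16 = -131 - (√37 + 8*1)*16 = -131 - (√37 + 8)*16 = -131 - (8 + √37)*16 = -131 - (128 + 16*√37) = -131 + (-128 - 16*√37) = -259 - 16*√37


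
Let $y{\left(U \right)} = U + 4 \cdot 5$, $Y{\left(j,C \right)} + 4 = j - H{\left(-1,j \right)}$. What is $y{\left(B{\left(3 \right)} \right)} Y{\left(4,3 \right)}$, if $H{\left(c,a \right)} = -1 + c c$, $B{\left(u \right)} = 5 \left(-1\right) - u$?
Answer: $0$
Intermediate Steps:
$B{\left(u \right)} = -5 - u$
$H{\left(c,a \right)} = -1 + c^{2}$
$Y{\left(j,C \right)} = -4 + j$ ($Y{\left(j,C \right)} = -4 + \left(j - \left(-1 + \left(-1\right)^{2}\right)\right) = -4 + \left(j - \left(-1 + 1\right)\right) = -4 + \left(j - 0\right) = -4 + \left(j + 0\right) = -4 + j$)
$y{\left(U \right)} = 20 + U$ ($y{\left(U \right)} = U + 20 = 20 + U$)
$y{\left(B{\left(3 \right)} \right)} Y{\left(4,3 \right)} = \left(20 - 8\right) \left(-4 + 4\right) = \left(20 - 8\right) 0 = 12 \cdot 0 = 0$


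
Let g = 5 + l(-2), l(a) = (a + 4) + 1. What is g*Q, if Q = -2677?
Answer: -21416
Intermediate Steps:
l(a) = 5 + a (l(a) = (4 + a) + 1 = 5 + a)
g = 8 (g = 5 + (5 - 2) = 5 + 3 = 8)
g*Q = 8*(-2677) = -21416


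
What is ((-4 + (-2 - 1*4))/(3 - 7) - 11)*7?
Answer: -119/2 ≈ -59.500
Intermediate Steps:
((-4 + (-2 - 1*4))/(3 - 7) - 11)*7 = ((-4 + (-2 - 4))/(-4) - 11)*7 = ((-4 - 6)*(-1/4) - 11)*7 = (-10*(-1/4) - 11)*7 = (5/2 - 11)*7 = -17/2*7 = -119/2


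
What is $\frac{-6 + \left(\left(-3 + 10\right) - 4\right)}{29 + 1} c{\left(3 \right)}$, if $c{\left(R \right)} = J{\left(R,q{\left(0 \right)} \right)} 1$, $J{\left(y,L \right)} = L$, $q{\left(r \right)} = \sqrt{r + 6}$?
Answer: $- \frac{\sqrt{6}}{10} \approx -0.24495$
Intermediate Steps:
$q{\left(r \right)} = \sqrt{6 + r}$
$c{\left(R \right)} = \sqrt{6}$ ($c{\left(R \right)} = \sqrt{6 + 0} \cdot 1 = \sqrt{6} \cdot 1 = \sqrt{6}$)
$\frac{-6 + \left(\left(-3 + 10\right) - 4\right)}{29 + 1} c{\left(3 \right)} = \frac{-6 + \left(\left(-3 + 10\right) - 4\right)}{29 + 1} \sqrt{6} = \frac{-6 + \left(7 - 4\right)}{30} \sqrt{6} = \left(-6 + 3\right) \frac{1}{30} \sqrt{6} = \left(-3\right) \frac{1}{30} \sqrt{6} = - \frac{\sqrt{6}}{10}$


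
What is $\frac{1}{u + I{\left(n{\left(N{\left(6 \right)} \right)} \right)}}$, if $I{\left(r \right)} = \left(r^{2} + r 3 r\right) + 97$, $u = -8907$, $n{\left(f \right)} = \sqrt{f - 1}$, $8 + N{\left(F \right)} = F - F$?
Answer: $- \frac{1}{8846} \approx -0.00011305$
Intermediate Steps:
$N{\left(F \right)} = -8$ ($N{\left(F \right)} = -8 + \left(F - F\right) = -8 + 0 = -8$)
$n{\left(f \right)} = \sqrt{-1 + f}$
$I{\left(r \right)} = 97 + 4 r^{2}$ ($I{\left(r \right)} = \left(r^{2} + 3 r r\right) + 97 = \left(r^{2} + 3 r^{2}\right) + 97 = 4 r^{2} + 97 = 97 + 4 r^{2}$)
$\frac{1}{u + I{\left(n{\left(N{\left(6 \right)} \right)} \right)}} = \frac{1}{-8907 + \left(97 + 4 \left(\sqrt{-1 - 8}\right)^{2}\right)} = \frac{1}{-8907 + \left(97 + 4 \left(\sqrt{-9}\right)^{2}\right)} = \frac{1}{-8907 + \left(97 + 4 \left(3 i\right)^{2}\right)} = \frac{1}{-8907 + \left(97 + 4 \left(-9\right)\right)} = \frac{1}{-8907 + \left(97 - 36\right)} = \frac{1}{-8907 + 61} = \frac{1}{-8846} = - \frac{1}{8846}$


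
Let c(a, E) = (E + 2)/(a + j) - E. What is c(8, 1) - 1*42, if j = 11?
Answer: -814/19 ≈ -42.842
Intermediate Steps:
c(a, E) = -E + (2 + E)/(11 + a) (c(a, E) = (E + 2)/(a + 11) - E = (2 + E)/(11 + a) - E = -E + (2 + E)/(11 + a))
c(8, 1) - 1*42 = (2 - 10*1 - 1*1*8)/(11 + 8) - 1*42 = (2 - 10 - 8)/19 - 42 = (1/19)*(-16) - 42 = -16/19 - 42 = -814/19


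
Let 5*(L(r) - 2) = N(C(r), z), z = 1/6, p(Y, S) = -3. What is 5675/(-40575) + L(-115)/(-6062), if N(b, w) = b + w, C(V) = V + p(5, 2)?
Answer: -13410713/98386260 ≈ -0.13631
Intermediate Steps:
z = ⅙ (z = 1*(⅙) = ⅙ ≈ 0.16667)
C(V) = -3 + V (C(V) = V - 3 = -3 + V)
L(r) = 43/30 + r/5 (L(r) = 2 + ((-3 + r) + ⅙)/5 = 2 + (-17/6 + r)/5 = 2 + (-17/30 + r/5) = 43/30 + r/5)
5675/(-40575) + L(-115)/(-6062) = 5675/(-40575) + (43/30 + (⅕)*(-115))/(-6062) = 5675*(-1/40575) + (43/30 - 23)*(-1/6062) = -227/1623 - 647/30*(-1/6062) = -227/1623 + 647/181860 = -13410713/98386260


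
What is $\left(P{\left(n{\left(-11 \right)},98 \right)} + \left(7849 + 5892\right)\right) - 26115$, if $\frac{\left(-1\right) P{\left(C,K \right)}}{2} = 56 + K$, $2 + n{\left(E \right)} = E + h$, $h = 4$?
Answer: $-12682$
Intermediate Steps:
$n{\left(E \right)} = 2 + E$ ($n{\left(E \right)} = -2 + \left(E + 4\right) = -2 + \left(4 + E\right) = 2 + E$)
$P{\left(C,K \right)} = -112 - 2 K$ ($P{\left(C,K \right)} = - 2 \left(56 + K\right) = -112 - 2 K$)
$\left(P{\left(n{\left(-11 \right)},98 \right)} + \left(7849 + 5892\right)\right) - 26115 = \left(\left(-112 - 196\right) + \left(7849 + 5892\right)\right) - 26115 = \left(\left(-112 - 196\right) + 13741\right) - 26115 = \left(-308 + 13741\right) - 26115 = 13433 - 26115 = -12682$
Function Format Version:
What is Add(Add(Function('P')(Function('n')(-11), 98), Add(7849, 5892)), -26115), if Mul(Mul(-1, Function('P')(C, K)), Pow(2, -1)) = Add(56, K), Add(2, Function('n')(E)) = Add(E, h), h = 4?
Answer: -12682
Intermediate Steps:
Function('n')(E) = Add(2, E) (Function('n')(E) = Add(-2, Add(E, 4)) = Add(-2, Add(4, E)) = Add(2, E))
Function('P')(C, K) = Add(-112, Mul(-2, K)) (Function('P')(C, K) = Mul(-2, Add(56, K)) = Add(-112, Mul(-2, K)))
Add(Add(Function('P')(Function('n')(-11), 98), Add(7849, 5892)), -26115) = Add(Add(Add(-112, Mul(-2, 98)), Add(7849, 5892)), -26115) = Add(Add(Add(-112, -196), 13741), -26115) = Add(Add(-308, 13741), -26115) = Add(13433, -26115) = -12682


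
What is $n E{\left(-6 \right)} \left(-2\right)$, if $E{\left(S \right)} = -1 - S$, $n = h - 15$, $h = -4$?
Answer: $190$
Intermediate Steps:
$n = -19$ ($n = -4 - 15 = -19$)
$n E{\left(-6 \right)} \left(-2\right) = - 19 \left(-1 - -6\right) \left(-2\right) = - 19 \left(-1 + 6\right) \left(-2\right) = \left(-19\right) 5 \left(-2\right) = \left(-95\right) \left(-2\right) = 190$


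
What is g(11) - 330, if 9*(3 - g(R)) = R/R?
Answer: -2944/9 ≈ -327.11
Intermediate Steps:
g(R) = 26/9 (g(R) = 3 - R/(9*R) = 3 - ⅑*1 = 3 - ⅑ = 26/9)
g(11) - 330 = 26/9 - 330 = -2944/9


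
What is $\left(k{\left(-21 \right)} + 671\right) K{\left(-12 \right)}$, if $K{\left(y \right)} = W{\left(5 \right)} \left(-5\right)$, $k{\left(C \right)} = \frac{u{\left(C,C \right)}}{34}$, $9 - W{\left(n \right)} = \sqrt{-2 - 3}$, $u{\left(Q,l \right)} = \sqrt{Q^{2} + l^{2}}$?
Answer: $\frac{5 \left(-9 + i \sqrt{5}\right) \left(22814 + 21 \sqrt{2}\right)}{34} \approx -30234.0 + 7511.8 i$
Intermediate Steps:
$W{\left(n \right)} = 9 - i \sqrt{5}$ ($W{\left(n \right)} = 9 - \sqrt{-2 - 3} = 9 - \sqrt{-5} = 9 - i \sqrt{5}$)
$k{\left(C \right)} = \frac{\sqrt{2} \sqrt{C^{2}}}{34}$ ($k{\left(C \right)} = \frac{\sqrt{C^{2} + C^{2}}}{34} = \sqrt{2 C^{2}} \cdot \frac{1}{34} = \sqrt{2} \sqrt{C^{2}} \cdot \frac{1}{34} = \frac{\sqrt{2} \sqrt{C^{2}}}{34}$)
$K{\left(y \right)} = -45 + 5 i \sqrt{5}$ ($K{\left(y \right)} = \left(9 - i \sqrt{5}\right) \left(-5\right) = -45 + 5 i \sqrt{5}$)
$\left(k{\left(-21 \right)} + 671\right) K{\left(-12 \right)} = \left(\frac{\sqrt{2} \sqrt{\left(-21\right)^{2}}}{34} + 671\right) \left(-45 + 5 i \sqrt{5}\right) = \left(\frac{\sqrt{2} \sqrt{441}}{34} + 671\right) \left(-45 + 5 i \sqrt{5}\right) = \left(\frac{1}{34} \sqrt{2} \cdot 21 + 671\right) \left(-45 + 5 i \sqrt{5}\right) = \left(\frac{21 \sqrt{2}}{34} + 671\right) \left(-45 + 5 i \sqrt{5}\right) = \left(671 + \frac{21 \sqrt{2}}{34}\right) \left(-45 + 5 i \sqrt{5}\right) = \left(-45 + 5 i \sqrt{5}\right) \left(671 + \frac{21 \sqrt{2}}{34}\right)$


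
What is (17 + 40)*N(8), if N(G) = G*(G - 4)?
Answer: 1824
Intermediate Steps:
N(G) = G*(-4 + G)
(17 + 40)*N(8) = (17 + 40)*(8*(-4 + 8)) = 57*(8*4) = 57*32 = 1824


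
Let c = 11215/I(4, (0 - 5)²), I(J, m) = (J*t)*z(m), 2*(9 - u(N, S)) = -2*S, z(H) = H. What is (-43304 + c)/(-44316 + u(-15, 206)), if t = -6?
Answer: 5198723/5292120 ≈ 0.98235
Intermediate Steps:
u(N, S) = 9 + S (u(N, S) = 9 - (-1)*S = 9 + S)
I(J, m) = -6*J*m (I(J, m) = (J*(-6))*m = (-6*J)*m = -6*J*m)
c = -2243/120 (c = 11215/((-6*4*(0 - 5)²)) = 11215/((-6*4*(-5)²)) = 11215/((-6*4*25)) = 11215/(-600) = 11215*(-1/600) = -2243/120 ≈ -18.692)
(-43304 + c)/(-44316 + u(-15, 206)) = (-43304 - 2243/120)/(-44316 + (9 + 206)) = -5198723/(120*(-44316 + 215)) = -5198723/120/(-44101) = -5198723/120*(-1/44101) = 5198723/5292120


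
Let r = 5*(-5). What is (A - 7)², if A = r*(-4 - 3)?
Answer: 28224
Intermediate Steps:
r = -25
A = 175 (A = -25*(-4 - 3) = -25*(-7) = 175)
(A - 7)² = (175 - 7)² = 168² = 28224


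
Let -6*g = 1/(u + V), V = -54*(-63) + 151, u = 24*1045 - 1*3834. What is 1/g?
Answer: -148794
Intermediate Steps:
u = 21246 (u = 25080 - 3834 = 21246)
V = 3553 (V = 3402 + 151 = 3553)
g = -1/148794 (g = -1/(6*(21246 + 3553)) = -⅙/24799 = -⅙*1/24799 = -1/148794 ≈ -6.7207e-6)
1/g = 1/(-1/148794) = -148794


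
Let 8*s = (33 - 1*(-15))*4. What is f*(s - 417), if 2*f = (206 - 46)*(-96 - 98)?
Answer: 6099360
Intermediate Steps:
f = -15520 (f = ((206 - 46)*(-96 - 98))/2 = (160*(-194))/2 = (½)*(-31040) = -15520)
s = 24 (s = ((33 - 1*(-15))*4)/8 = ((33 + 15)*4)/8 = (48*4)/8 = (⅛)*192 = 24)
f*(s - 417) = -15520*(24 - 417) = -15520*(-393) = 6099360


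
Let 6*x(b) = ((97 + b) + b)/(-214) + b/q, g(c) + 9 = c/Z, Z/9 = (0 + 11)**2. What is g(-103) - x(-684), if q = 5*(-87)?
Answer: -699252821/67583340 ≈ -10.347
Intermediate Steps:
Z = 1089 (Z = 9*(0 + 11)**2 = 9*11**2 = 9*121 = 1089)
g(c) = -9 + c/1089
q = -435
x(b) = -97/1284 - 271*b/139635 (x(b) = (((97 + b) + b)/(-214) + b/(-435))/6 = ((97 + 2*b)*(-1/214) + b*(-1/435))/6 = ((-97/214 - b/107) - b/435)/6 = (-97/214 - 542*b/46545)/6 = -97/1284 - 271*b/139635)
g(-103) - x(-684) = (-9 + (1/1089)*(-103)) - (-97/1284 - 271/139635*(-684)) = (-9 - 103/1089) - (-97/1284 + 20596/15515) = -9904/1089 - 1*233087/186180 = -9904/1089 - 233087/186180 = -699252821/67583340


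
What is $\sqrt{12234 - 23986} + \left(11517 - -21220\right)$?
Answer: $32737 + 2 i \sqrt{2938} \approx 32737.0 + 108.41 i$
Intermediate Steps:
$\sqrt{12234 - 23986} + \left(11517 - -21220\right) = \sqrt{-11752} + \left(11517 + 21220\right) = 2 i \sqrt{2938} + 32737 = 32737 + 2 i \sqrt{2938}$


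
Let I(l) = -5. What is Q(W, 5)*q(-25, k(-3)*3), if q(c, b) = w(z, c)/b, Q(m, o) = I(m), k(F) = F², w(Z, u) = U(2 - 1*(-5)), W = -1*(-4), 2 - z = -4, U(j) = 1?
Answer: -5/27 ≈ -0.18519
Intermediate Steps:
z = 6 (z = 2 - 1*(-4) = 2 + 4 = 6)
W = 4
w(Z, u) = 1
Q(m, o) = -5
q(c, b) = 1/b
Q(W, 5)*q(-25, k(-3)*3) = -5/((-3)²*3) = -5/(9*3) = -5/27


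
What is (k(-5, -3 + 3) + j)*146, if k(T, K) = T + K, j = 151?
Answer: 21316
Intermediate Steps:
k(T, K) = K + T
(k(-5, -3 + 3) + j)*146 = (((-3 + 3) - 5) + 151)*146 = ((0 - 5) + 151)*146 = (-5 + 151)*146 = 146*146 = 21316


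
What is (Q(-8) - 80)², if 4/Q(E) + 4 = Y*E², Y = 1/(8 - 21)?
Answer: 5442889/841 ≈ 6471.9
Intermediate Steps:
Y = -1/13 (Y = 1/(-13) = -1/13 ≈ -0.076923)
Q(E) = 4/(-4 - E²/13)
(Q(-8) - 80)² = (-52/(52 + (-8)²) - 80)² = (-52/(52 + 64) - 80)² = (-52/116 - 80)² = (-52*1/116 - 80)² = (-13/29 - 80)² = (-2333/29)² = 5442889/841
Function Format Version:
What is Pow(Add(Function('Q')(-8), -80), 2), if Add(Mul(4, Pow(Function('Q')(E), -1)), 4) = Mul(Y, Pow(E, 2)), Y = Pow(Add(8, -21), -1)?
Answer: Rational(5442889, 841) ≈ 6471.9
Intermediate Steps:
Y = Rational(-1, 13) (Y = Pow(-13, -1) = Rational(-1, 13) ≈ -0.076923)
Function('Q')(E) = Mul(4, Pow(Add(-4, Mul(Rational(-1, 13), Pow(E, 2))), -1))
Pow(Add(Function('Q')(-8), -80), 2) = Pow(Add(Mul(-52, Pow(Add(52, Pow(-8, 2)), -1)), -80), 2) = Pow(Add(Mul(-52, Pow(Add(52, 64), -1)), -80), 2) = Pow(Add(Mul(-52, Pow(116, -1)), -80), 2) = Pow(Add(Mul(-52, Rational(1, 116)), -80), 2) = Pow(Add(Rational(-13, 29), -80), 2) = Pow(Rational(-2333, 29), 2) = Rational(5442889, 841)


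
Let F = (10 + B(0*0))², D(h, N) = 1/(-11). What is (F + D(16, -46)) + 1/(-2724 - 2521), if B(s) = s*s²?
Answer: 5764244/57695 ≈ 99.909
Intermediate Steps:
B(s) = s³
D(h, N) = -1/11
F = 100 (F = (10 + (0*0)³)² = (10 + 0³)² = (10 + 0)² = 10² = 100)
(F + D(16, -46)) + 1/(-2724 - 2521) = (100 - 1/11) + 1/(-2724 - 2521) = 1099/11 + 1/(-5245) = 1099/11 - 1/5245 = 5764244/57695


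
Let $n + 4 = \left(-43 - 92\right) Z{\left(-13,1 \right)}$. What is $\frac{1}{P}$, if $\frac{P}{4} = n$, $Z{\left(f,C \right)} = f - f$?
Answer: $- \frac{1}{16} \approx -0.0625$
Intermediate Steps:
$Z{\left(f,C \right)} = 0$
$n = -4$ ($n = -4 + \left(-43 - 92\right) 0 = -4 - 0 = -4 + 0 = -4$)
$P = -16$ ($P = 4 \left(-4\right) = -16$)
$\frac{1}{P} = \frac{1}{-16} = - \frac{1}{16}$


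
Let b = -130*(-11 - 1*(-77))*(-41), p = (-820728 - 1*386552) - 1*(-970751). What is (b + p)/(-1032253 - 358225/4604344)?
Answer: -530655250344/4752848265257 ≈ -0.11165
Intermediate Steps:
p = -236529 (p = (-820728 - 386552) + 970751 = -1207280 + 970751 = -236529)
b = 351780 (b = -130*(-11 + 77)*(-41) = -130*66*(-41) = -8580*(-41) = 351780)
(b + p)/(-1032253 - 358225/4604344) = (351780 - 236529)/(-1032253 - 358225/4604344) = 115251/(-1032253 - 358225*1/4604344) = 115251/(-1032253 - 358225/4604344) = 115251/(-4752848265257/4604344) = 115251*(-4604344/4752848265257) = -530655250344/4752848265257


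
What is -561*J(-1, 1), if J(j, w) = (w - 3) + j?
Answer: 1683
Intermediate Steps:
J(j, w) = -3 + j + w (J(j, w) = (-3 + w) + j = -3 + j + w)
-561*J(-1, 1) = -561*(-3 - 1 + 1) = -561*(-3) = 1683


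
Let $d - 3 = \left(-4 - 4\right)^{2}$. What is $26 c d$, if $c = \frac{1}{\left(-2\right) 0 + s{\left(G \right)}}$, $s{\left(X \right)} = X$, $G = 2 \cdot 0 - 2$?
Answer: $-871$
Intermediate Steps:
$G = -2$ ($G = 0 - 2 = -2$)
$d = 67$ ($d = 3 + \left(-4 - 4\right)^{2} = 3 + \left(-8\right)^{2} = 3 + 64 = 67$)
$c = - \frac{1}{2}$ ($c = \frac{1}{\left(-2\right) 0 - 2} = \frac{1}{0 - 2} = \frac{1}{-2} = - \frac{1}{2} \approx -0.5$)
$26 c d = 26 \left(- \frac{1}{2}\right) 67 = \left(-13\right) 67 = -871$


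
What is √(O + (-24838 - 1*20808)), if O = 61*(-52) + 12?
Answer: I*√48806 ≈ 220.92*I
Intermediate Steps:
O = -3160 (O = -3172 + 12 = -3160)
√(O + (-24838 - 1*20808)) = √(-3160 + (-24838 - 1*20808)) = √(-3160 + (-24838 - 20808)) = √(-3160 - 45646) = √(-48806) = I*√48806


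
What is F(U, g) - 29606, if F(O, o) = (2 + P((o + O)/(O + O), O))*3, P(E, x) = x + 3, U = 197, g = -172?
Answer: -29000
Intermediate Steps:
P(E, x) = 3 + x
F(O, o) = 15 + 3*O (F(O, o) = (2 + (3 + O))*3 = (5 + O)*3 = 15 + 3*O)
F(U, g) - 29606 = (15 + 3*197) - 29606 = (15 + 591) - 29606 = 606 - 29606 = -29000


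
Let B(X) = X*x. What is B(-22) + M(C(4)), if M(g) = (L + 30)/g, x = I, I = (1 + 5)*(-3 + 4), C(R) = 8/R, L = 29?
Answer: -205/2 ≈ -102.50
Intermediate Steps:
I = 6 (I = 6*1 = 6)
x = 6
B(X) = 6*X (B(X) = X*6 = 6*X)
M(g) = 59/g (M(g) = (29 + 30)/g = 59/g)
B(-22) + M(C(4)) = 6*(-22) + 59/((8/4)) = -132 + 59/((8*(¼))) = -132 + 59/2 = -205/2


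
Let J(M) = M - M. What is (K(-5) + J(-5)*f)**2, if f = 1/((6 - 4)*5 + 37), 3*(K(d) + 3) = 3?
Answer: 4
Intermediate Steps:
J(M) = 0
K(d) = -2 (K(d) = -3 + (1/3)*3 = -3 + 1 = -2)
f = 1/47 (f = 1/(2*5 + 37) = 1/(10 + 37) = 1/47 ≈ 0.021277)
(K(-5) + J(-5)*f)**2 = (-2 + 0*(1/47))**2 = (-2 + 0)**2 = (-2)**2 = 4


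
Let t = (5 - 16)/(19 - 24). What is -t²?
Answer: -121/25 ≈ -4.8400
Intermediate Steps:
t = 11/5 (t = -11/(-5) = -11*(-⅕) = 11/5 ≈ 2.2000)
-t² = -(11/5)² = -1*121/25 = -121/25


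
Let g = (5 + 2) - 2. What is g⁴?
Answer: 625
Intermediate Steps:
g = 5 (g = 7 - 2 = 5)
g⁴ = 5⁴ = 625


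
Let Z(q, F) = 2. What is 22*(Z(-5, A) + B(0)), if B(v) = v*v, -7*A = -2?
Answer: 44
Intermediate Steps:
A = 2/7 (A = -⅐*(-2) = 2/7 ≈ 0.28571)
B(v) = v²
22*(Z(-5, A) + B(0)) = 22*(2 + 0²) = 22*(2 + 0) = 22*2 = 44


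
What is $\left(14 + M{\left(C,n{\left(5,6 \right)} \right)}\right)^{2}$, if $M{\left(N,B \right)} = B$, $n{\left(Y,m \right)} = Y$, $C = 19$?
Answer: $361$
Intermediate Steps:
$\left(14 + M{\left(C,n{\left(5,6 \right)} \right)}\right)^{2} = \left(14 + 5\right)^{2} = 19^{2} = 361$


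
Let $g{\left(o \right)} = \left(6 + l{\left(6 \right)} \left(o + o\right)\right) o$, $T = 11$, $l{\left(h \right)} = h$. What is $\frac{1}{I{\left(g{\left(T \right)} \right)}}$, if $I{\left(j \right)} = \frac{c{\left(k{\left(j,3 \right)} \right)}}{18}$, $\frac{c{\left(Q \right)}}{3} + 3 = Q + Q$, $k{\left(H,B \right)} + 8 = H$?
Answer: $\frac{6}{3017} \approx 0.0019887$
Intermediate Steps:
$k{\left(H,B \right)} = -8 + H$
$c{\left(Q \right)} = -9 + 6 Q$ ($c{\left(Q \right)} = -9 + 3 \left(Q + Q\right) = -9 + 3 \cdot 2 Q = -9 + 6 Q$)
$g{\left(o \right)} = o \left(6 + 12 o\right)$ ($g{\left(o \right)} = \left(6 + 6 \left(o + o\right)\right) o = \left(6 + 6 \cdot 2 o\right) o = \left(6 + 12 o\right) o = o \left(6 + 12 o\right)$)
$I{\left(j \right)} = - \frac{19}{6} + \frac{j}{3}$ ($I{\left(j \right)} = \frac{-9 + 6 \left(-8 + j\right)}{18} = \left(-9 + \left(-48 + 6 j\right)\right) \frac{1}{18} = \left(-57 + 6 j\right) \frac{1}{18} = - \frac{19}{6} + \frac{j}{3}$)
$\frac{1}{I{\left(g{\left(T \right)} \right)}} = \frac{1}{- \frac{19}{6} + \frac{6 \cdot 11 \left(1 + 2 \cdot 11\right)}{3}} = \frac{1}{- \frac{19}{6} + \frac{6 \cdot 11 \left(1 + 22\right)}{3}} = \frac{1}{- \frac{19}{6} + \frac{6 \cdot 11 \cdot 23}{3}} = \frac{1}{- \frac{19}{6} + \frac{1}{3} \cdot 1518} = \frac{1}{- \frac{19}{6} + 506} = \frac{1}{\frac{3017}{6}} = \frac{6}{3017}$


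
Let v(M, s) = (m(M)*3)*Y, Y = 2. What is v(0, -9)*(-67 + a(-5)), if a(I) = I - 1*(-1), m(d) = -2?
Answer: 852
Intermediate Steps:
a(I) = 1 + I (a(I) = I + 1 = 1 + I)
v(M, s) = -12 (v(M, s) = -2*3*2 = -6*2 = -12)
v(0, -9)*(-67 + a(-5)) = -12*(-67 + (1 - 5)) = -12*(-67 - 4) = -12*(-71) = 852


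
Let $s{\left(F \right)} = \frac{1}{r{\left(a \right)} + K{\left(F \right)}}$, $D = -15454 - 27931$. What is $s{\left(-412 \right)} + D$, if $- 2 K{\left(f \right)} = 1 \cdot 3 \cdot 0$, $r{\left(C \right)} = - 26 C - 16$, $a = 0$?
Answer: $- \frac{694161}{16} \approx -43385.0$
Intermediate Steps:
$r{\left(C \right)} = -16 - 26 C$
$K{\left(f \right)} = 0$ ($K{\left(f \right)} = - \frac{1 \cdot 3 \cdot 0}{2} = - \frac{3 \cdot 0}{2} = \left(- \frac{1}{2}\right) 0 = 0$)
$D = -43385$
$s{\left(F \right)} = - \frac{1}{16}$ ($s{\left(F \right)} = \frac{1}{\left(-16 - 0\right) + 0} = \frac{1}{\left(-16 + 0\right) + 0} = \frac{1}{-16 + 0} = \frac{1}{-16} = - \frac{1}{16}$)
$s{\left(-412 \right)} + D = - \frac{1}{16} - 43385 = - \frac{694161}{16}$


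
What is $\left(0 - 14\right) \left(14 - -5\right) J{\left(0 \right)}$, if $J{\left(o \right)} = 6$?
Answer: $-1596$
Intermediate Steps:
$\left(0 - 14\right) \left(14 - -5\right) J{\left(0 \right)} = \left(0 - 14\right) \left(14 - -5\right) 6 = \left(0 - 14\right) \left(14 + 5\right) 6 = \left(-14\right) 19 \cdot 6 = \left(-266\right) 6 = -1596$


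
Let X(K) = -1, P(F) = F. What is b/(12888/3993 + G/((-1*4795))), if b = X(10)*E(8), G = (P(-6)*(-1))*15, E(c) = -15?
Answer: 6382145/1365302 ≈ 4.6745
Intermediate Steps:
G = 90 (G = -6*(-1)*15 = 6*15 = 90)
b = 15 (b = -1*(-15) = 15)
b/(12888/3993 + G/((-1*4795))) = 15/(12888/3993 + 90/((-1*4795))) = 15/(12888*(1/3993) + 90/(-4795)) = 15/(4296/1331 + 90*(-1/4795)) = 15/(4296/1331 - 18/959) = 15/(4095906/1276429) = 15*(1276429/4095906) = 6382145/1365302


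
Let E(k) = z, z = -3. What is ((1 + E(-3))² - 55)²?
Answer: 2601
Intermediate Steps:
E(k) = -3
((1 + E(-3))² - 55)² = ((1 - 3)² - 55)² = ((-2)² - 55)² = (4 - 55)² = (-51)² = 2601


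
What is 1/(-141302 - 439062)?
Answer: -1/580364 ≈ -1.7231e-6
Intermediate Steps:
1/(-141302 - 439062) = 1/(-580364) = -1/580364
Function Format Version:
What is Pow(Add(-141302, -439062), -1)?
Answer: Rational(-1, 580364) ≈ -1.7231e-6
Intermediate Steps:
Pow(Add(-141302, -439062), -1) = Pow(-580364, -1) = Rational(-1, 580364)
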